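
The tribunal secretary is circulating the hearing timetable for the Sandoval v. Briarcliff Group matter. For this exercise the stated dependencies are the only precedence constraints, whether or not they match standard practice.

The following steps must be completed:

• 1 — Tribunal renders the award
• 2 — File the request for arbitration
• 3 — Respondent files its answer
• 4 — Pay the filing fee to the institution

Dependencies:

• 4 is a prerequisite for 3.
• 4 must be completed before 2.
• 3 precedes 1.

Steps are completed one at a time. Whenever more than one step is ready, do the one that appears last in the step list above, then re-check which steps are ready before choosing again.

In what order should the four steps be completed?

4, 3, 2, 1

4 has no prerequisites → 4 first.
Now 3 and 2 have their prerequisites met. 3 is listed later, so 3 next.
2 and 1 are both available; 2 is listed later → 2.
1 needed 3, now all done → 1.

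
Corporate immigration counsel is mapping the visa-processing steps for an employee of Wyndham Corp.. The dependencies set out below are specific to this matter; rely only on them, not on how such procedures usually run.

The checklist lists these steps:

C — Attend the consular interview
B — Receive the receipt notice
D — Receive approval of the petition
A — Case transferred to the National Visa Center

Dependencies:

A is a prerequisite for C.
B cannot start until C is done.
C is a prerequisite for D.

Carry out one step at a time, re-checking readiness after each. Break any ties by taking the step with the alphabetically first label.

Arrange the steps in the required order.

A is the only step with nothing outstanding, so it goes first.
C is the only step now ready → C.
Now B and D have their prerequisites met. B has the earlier label, so B next.
Next only D has its prerequisites met → D.

A C B D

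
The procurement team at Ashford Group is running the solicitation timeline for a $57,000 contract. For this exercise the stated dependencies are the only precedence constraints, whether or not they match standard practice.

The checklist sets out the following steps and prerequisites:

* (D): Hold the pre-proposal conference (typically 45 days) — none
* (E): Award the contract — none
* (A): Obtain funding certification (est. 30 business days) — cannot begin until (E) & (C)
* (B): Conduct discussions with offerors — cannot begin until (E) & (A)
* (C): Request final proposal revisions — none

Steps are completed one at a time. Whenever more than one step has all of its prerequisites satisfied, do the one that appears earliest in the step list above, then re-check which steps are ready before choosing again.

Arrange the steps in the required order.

Nothing is required for (D), (E) and (C). (D) is listed earlier → (D) first.
Ready: (E) and (C). (E) is listed earlier → (E).
Next only (C) has its prerequisites met → (C).
Next only (A) has its prerequisites met → (A).
Next only (B) has its prerequisites met → (B).

(D) → (E) → (C) → (A) → (B)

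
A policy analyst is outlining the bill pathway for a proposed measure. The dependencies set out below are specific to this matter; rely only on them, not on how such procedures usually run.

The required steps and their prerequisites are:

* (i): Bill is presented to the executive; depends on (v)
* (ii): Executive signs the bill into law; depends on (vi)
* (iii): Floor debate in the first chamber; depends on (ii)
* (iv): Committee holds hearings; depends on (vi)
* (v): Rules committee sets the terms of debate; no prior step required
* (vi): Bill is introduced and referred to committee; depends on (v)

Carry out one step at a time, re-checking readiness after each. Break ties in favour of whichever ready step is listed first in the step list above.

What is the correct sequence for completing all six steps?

(v), (i), (vi), (ii), (iii), (iv)

(v) has no prerequisites → (v) first.
Now (i) and (vi) have their prerequisites met. (i) is listed earlier, so (i) next.
That leaves (vi) as the only ready step → (vi).
Ready: (ii) and (iv). (ii) is listed earlier → (ii).
(iii) now also ready, so the ready set is {(iii), (iv)}; (iii) is listed earlier → (iii).
That leaves (iv) as the only ready step → (iv).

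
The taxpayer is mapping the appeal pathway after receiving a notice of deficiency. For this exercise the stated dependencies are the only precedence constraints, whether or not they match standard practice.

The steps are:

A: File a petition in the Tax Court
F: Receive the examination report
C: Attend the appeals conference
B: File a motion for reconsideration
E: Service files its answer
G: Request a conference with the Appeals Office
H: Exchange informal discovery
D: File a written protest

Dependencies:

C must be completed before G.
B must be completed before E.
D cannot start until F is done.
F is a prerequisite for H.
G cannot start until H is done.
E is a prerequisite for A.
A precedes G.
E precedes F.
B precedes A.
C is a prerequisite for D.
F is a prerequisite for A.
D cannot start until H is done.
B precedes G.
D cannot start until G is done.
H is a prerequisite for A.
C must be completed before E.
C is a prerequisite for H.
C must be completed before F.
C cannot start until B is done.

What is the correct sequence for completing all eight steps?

B C E F H A G D

B is the only step with nothing outstanding, so it goes first.
Next only C has its prerequisites met → C.
Next only E has its prerequisites met → E.
F needed C and E, now all done → F.
H is the only step now ready → H.
A is the only step now ready → A.
Next only G has its prerequisites met → G.
Next only D has its prerequisites met → D.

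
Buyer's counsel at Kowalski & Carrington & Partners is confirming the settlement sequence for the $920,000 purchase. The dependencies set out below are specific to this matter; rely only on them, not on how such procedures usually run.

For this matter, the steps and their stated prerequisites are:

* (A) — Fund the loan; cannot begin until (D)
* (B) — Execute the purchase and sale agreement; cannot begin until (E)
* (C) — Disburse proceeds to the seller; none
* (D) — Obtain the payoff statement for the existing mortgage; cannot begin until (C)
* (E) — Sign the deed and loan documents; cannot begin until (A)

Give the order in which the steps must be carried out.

Only (C) has no prerequisites, so it is first.
Next only (D) has its prerequisites met → (D).
(A) is the only step now ready → (A).
(E) needed (A), now all done → (E).
(B) needed (E), now all done → (B).

(C), (D), (A), (E), (B)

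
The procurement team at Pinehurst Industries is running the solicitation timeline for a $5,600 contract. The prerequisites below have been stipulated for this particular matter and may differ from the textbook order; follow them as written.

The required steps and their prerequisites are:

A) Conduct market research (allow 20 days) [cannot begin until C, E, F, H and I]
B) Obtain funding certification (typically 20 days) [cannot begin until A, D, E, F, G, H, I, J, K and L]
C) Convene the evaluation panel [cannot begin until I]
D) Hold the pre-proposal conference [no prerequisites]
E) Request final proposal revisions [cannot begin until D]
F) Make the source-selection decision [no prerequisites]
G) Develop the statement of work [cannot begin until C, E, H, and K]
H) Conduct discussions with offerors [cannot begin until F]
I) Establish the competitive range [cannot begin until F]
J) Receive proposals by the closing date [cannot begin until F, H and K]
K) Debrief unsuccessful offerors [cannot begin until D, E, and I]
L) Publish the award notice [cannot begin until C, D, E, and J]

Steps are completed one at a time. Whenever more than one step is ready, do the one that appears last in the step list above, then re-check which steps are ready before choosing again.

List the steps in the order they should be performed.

F I H D E K J C L G A B

Nothing is required for F and D. F is listed later → F first.
Now I, H and D have their prerequisites met. I is listed later, so I next.
Now H, D and C have their prerequisites met. H is listed later, so H next.
Ready: D and C. D is listed later → D.
E and C are both available; E is listed later → E.
K and C are both available; K is listed later → K.
Now J and C have their prerequisites met. J is listed later, so J next.
Next only C has its prerequisites met → C.
Ready: L, G and A. L is listed later → L.
Ready: G and A. G is listed later → G.
That leaves A as the only ready step → A.
That leaves B as the only ready step → B.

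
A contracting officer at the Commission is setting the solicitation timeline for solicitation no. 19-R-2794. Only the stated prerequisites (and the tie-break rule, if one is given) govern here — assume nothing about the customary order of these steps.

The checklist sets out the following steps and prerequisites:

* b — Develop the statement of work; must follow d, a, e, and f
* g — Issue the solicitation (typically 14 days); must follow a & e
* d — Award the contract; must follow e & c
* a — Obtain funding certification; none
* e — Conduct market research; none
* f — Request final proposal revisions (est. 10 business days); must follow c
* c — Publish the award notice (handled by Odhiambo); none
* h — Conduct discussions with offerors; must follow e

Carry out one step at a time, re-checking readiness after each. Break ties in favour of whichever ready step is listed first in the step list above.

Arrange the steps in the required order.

a, e and c have no prerequisites; a is listed earlier, so a is first.
e and c are both available; e is listed earlier → e.
Ready: g, c and h. g is listed earlier → g.
Now c and h have their prerequisites met. c is listed earlier, so c next.
d and f now also ready, so the ready set is {d, f, h}; d is listed earlier → d.
Ready: f and h. f is listed earlier → f.
b now also ready, so the ready set is {b, h}; b is listed earlier → b.
h needed e, now all done → h.

a, e, g, c, d, f, b, h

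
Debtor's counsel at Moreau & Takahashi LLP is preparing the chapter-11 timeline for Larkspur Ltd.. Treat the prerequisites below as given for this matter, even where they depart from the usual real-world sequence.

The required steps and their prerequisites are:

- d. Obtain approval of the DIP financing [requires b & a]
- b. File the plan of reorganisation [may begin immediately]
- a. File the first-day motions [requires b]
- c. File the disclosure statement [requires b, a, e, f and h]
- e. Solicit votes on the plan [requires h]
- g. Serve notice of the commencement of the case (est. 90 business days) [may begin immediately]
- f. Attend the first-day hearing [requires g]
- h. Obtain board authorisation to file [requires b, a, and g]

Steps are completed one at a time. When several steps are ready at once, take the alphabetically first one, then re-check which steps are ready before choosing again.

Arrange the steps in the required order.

b, a, d, g, f, h, e, c

Nothing is required for b and g. b has the earlier label → b first.
a now also ready, so the ready set is {a, g}; a has the earlier label → a.
Ready: d and g. d has the earlier label → d.
Next only g has its prerequisites met → g.
f and h are both available; f has the earlier label → f.
h needed a, b and g, now all done → h.
e is the only step now ready → e.
c needed a, b, e, f and h, now all done → c.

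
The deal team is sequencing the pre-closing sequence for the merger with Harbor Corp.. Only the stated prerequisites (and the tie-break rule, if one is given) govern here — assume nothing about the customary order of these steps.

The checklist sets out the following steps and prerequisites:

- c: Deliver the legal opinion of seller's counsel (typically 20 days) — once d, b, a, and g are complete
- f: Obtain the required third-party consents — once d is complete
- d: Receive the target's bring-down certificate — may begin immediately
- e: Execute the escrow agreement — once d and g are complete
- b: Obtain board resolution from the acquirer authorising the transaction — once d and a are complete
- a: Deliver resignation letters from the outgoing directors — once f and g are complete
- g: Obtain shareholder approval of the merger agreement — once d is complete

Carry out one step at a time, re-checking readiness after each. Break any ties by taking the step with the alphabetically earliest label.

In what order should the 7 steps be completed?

d, f, g, a, b, c, e

d is the only step with nothing outstanding, so it goes first.
f and g are both available; f has the earlier label → f.
g needed d, now all done → g.
a and e are both available; a has the earlier label → a.
b and e are both available; b has the earlier label → b.
c now also ready, so the ready set is {c, e}; c has the earlier label → c.
e is the only step now ready → e.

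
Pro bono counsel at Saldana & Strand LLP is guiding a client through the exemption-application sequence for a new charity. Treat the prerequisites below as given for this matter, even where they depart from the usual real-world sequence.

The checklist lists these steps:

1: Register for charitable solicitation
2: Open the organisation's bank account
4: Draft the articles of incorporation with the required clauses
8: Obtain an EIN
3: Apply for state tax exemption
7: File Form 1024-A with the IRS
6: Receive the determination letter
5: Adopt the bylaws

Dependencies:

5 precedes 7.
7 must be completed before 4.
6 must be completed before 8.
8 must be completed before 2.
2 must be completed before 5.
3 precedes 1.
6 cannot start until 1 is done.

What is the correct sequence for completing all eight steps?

Only 3 has no prerequisites, so it is first.
1 is the only step now ready → 1.
6 needed 1, now all done → 6.
Next only 8 has its prerequisites met → 8.
2 needed 8, now all done → 2.
5 needed 2, now all done → 5.
7 needed 5, now all done → 7.
4 needed 7, now all done → 4.

3, 1, 6, 8, 2, 5, 7, 4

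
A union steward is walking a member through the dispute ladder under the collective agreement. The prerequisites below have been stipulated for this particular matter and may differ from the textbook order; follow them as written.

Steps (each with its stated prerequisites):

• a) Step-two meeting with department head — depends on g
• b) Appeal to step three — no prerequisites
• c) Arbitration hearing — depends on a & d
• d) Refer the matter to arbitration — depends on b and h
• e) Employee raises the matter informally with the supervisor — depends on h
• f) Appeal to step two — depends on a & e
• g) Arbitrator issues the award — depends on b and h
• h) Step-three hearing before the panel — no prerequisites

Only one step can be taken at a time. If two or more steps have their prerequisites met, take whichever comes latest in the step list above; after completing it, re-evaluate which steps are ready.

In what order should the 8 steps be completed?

h e b g d a f c

Nothing is required for h and b. h is listed later → h first.
Now e and b have their prerequisites met. e is listed later, so e next.
b is the only step now ready → b.
Now g and d have their prerequisites met. g is listed later, so g next.
Ready: d and a. d is listed later → d.
a needed g, now all done → a.
Now f and c have their prerequisites met. f is listed later, so f next.
Next only c has its prerequisites met → c.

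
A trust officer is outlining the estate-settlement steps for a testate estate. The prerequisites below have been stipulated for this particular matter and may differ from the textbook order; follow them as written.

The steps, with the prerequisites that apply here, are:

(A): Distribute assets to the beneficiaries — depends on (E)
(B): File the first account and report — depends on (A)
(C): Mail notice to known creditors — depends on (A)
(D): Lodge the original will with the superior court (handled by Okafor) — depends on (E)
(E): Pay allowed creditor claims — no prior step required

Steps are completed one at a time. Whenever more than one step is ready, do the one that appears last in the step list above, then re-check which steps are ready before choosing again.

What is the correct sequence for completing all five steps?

(E) is the only step with nothing outstanding, so it goes first.
Now (D) and (A) have their prerequisites met. (D) is listed later, so (D) next.
(A) needed (E), now all done → (A).
Now (C) and (B) have their prerequisites met. (C) is listed later, so (C) next.
That leaves (B) as the only ready step → (B).

(E) → (D) → (A) → (C) → (B)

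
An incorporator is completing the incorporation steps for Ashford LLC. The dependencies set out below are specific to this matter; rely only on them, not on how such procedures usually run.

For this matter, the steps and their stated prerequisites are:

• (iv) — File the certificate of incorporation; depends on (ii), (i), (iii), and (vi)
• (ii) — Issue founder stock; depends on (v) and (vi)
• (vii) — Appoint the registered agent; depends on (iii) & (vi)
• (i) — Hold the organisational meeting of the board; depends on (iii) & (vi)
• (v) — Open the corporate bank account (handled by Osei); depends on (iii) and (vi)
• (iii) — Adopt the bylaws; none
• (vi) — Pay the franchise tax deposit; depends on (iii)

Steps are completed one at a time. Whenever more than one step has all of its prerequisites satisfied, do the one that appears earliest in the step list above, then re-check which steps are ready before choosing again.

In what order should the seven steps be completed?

Only (iii) has no prerequisites, so it is first.
(vi) needed (iii), now all done → (vi).
Now (vii), (i) and (v) have their prerequisites met. (vii) is listed earlier, so (vii) next.
Ready: (i) and (v). (i) is listed earlier → (i).
(v) needed (iii) and (vi), now all done → (v).
(ii) needed (v) and (vi), now all done → (ii).
(iv) needed (ii), (i), (iii) and (vi), now all done → (iv).

(iii) → (vi) → (vii) → (i) → (v) → (ii) → (iv)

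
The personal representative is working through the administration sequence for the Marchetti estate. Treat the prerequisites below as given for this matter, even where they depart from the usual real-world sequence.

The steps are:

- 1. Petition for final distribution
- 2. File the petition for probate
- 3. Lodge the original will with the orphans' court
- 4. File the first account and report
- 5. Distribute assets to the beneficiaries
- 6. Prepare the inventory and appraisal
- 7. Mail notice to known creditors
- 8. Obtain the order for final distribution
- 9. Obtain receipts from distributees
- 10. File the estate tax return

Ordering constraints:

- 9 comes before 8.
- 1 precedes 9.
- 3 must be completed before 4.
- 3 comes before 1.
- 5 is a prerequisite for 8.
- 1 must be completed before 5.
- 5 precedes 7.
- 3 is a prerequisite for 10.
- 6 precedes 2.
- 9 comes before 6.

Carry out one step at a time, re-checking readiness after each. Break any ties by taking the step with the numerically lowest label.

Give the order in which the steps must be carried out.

Only 3 has no prerequisites, so it is first.
Now 1, 4 and 10 have their prerequisites met. 1 has the earlier label, so 1 next.
5 and 9 now also ready, so the ready set is {4, 5, 9, 10}; 4 has the earlier label → 4.
Now 5, 9 and 10 have their prerequisites met. 5 has the earlier label, so 5 next.
7 now also ready, so the ready set is {7, 9, 10}; 7 has the earlier label → 7.
9 and 10 are both available; 9 has the earlier label → 9.
6 and 8 now also ready, so the ready set is {6, 8, 10}; 6 has the earlier label → 6.
2 now also ready, so the ready set is {2, 8, 10}; 2 has the earlier label → 2.
Ready: 8 and 10. 8 has the earlier label → 8.
10 is the only step now ready → 10.

3 1 4 5 7 9 6 2 8 10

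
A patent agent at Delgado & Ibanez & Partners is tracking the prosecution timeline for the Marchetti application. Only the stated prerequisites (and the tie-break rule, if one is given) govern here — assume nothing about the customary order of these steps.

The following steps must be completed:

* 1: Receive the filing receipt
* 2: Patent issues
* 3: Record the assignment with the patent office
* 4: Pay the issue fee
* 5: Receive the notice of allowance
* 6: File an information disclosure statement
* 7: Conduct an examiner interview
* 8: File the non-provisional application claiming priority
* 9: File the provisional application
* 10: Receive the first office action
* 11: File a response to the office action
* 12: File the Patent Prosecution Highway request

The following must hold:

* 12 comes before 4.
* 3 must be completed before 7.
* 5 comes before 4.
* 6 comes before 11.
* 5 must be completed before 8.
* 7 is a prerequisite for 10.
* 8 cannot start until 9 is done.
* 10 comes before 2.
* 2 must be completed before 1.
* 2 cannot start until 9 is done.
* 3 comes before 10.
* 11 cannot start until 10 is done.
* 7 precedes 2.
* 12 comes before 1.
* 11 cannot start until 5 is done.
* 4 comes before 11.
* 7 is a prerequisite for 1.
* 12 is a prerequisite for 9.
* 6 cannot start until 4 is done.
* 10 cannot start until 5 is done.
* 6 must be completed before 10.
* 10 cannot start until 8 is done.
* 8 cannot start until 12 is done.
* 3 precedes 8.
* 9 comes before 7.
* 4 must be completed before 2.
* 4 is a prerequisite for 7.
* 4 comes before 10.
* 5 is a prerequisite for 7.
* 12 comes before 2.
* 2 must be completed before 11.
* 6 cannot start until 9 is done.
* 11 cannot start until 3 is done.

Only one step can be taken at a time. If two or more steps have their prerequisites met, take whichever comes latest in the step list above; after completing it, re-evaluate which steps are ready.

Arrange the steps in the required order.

12 → 9 → 5 → 4 → 6 → 3 → 8 → 7 → 10 → 2 → 11 → 1

12, 5 and 3 have no prerequisites; 12 is listed later, so 12 is first.
Now 9, 5 and 3 have their prerequisites met. 9 is listed later, so 9 next.
Ready: 5 and 3. 5 is listed later → 5.
Now 4 and 3 have their prerequisites met. 4 is listed later, so 4 next.
6 now also ready, so the ready set is {6, 3}; 6 is listed later → 6.
Next only 3 has its prerequisites met → 3.
Now 8 and 7 have their prerequisites met. 8 is listed later, so 8 next.
Next only 7 has its prerequisites met → 7.
Next only 10 has its prerequisites met → 10.
That leaves 2 as the only ready step → 2.
11 and 1 are both available; 11 is listed later → 11.
1 needed 12, 7 and 2, now all done → 1.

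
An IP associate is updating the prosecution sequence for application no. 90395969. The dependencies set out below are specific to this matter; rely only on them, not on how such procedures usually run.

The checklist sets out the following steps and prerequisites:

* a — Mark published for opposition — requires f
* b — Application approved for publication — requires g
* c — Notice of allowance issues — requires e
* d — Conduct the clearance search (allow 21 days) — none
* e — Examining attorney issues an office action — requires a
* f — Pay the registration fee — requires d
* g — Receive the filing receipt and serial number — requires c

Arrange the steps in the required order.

d is the only step with nothing outstanding, so it goes first.
f is the only step now ready → f.
That leaves a as the only ready step → a.
e needed a, now all done → e.
c needed e, now all done → c.
g needed c, now all done → g.
b needed g, now all done → b.

d f a e c g b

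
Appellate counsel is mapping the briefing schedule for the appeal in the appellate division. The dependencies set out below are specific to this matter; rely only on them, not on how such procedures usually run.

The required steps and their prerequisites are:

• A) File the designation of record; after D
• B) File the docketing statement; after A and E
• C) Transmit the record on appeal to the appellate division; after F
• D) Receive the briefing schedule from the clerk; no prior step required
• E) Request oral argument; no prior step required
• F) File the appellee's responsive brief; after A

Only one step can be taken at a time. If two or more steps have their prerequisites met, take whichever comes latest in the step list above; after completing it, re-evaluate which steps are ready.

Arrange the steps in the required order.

Nothing is required for E and D. E is listed later → E first.
That leaves D as the only ready step → D.
Next only A has its prerequisites met → A.
Ready: F and B. F is listed later → F.
Ready: C and B. C is listed later → C.
B is the only step now ready → B.

E, D, A, F, C, B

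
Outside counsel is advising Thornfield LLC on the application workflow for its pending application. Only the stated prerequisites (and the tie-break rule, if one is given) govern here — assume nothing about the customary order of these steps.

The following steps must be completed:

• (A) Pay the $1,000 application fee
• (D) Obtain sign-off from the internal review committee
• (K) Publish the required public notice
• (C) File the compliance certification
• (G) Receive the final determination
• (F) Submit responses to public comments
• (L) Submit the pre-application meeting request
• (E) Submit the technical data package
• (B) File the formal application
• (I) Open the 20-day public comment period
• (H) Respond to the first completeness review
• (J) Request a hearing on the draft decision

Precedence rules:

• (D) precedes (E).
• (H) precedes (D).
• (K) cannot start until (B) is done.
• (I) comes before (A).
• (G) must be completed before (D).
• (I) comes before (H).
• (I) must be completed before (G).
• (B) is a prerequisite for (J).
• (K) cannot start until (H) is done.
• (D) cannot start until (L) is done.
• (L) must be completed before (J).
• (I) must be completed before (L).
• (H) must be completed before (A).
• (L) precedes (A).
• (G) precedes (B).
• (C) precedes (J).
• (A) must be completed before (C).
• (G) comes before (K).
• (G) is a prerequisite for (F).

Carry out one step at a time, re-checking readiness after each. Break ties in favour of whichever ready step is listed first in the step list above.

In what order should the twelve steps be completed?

Only (I) has no prerequisites, so it is first.
Ready: (G), (L) and (H). (G) is listed earlier → (G).
(F), (L), (B) and (H) are all available; (F) is listed earlier → (F).
(L), (B) and (H) are all available; (L) is listed earlier → (L).
(B) and (H) are both available; (B) is listed earlier → (B).
(H) is the only step now ready → (H).
(A), (D) and (K) are all available; (A) is listed earlier → (A).
(D), (K) and (C) are all available; (D) is listed earlier → (D).
(E) now also ready, so the ready set is {(K), (C), (E)}; (K) is listed earlier → (K).
Ready: (C) and (E). (C) is listed earlier → (C).
(J) now also ready, so the ready set is {(E), (J)}; (E) is listed earlier → (E).
(J) is the only step now ready → (J).

(I) (G) (F) (L) (B) (H) (A) (D) (K) (C) (E) (J)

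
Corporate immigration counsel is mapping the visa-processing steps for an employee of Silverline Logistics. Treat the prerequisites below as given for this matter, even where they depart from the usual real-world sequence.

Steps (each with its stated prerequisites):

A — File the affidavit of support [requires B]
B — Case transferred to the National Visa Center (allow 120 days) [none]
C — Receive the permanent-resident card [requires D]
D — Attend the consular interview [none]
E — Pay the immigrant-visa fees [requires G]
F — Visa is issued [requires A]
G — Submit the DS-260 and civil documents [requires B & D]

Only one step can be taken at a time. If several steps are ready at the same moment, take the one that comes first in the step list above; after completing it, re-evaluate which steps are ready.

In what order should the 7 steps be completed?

B → A → D → C → F → G → E

Nothing is required for B and D. B is listed earlier → B first.
A and D are both available; A is listed earlier → A.
F now also ready, so the ready set is {D, F}; D is listed earlier → D.
C and G now also ready, so the ready set is {C, F, G}; C is listed earlier → C.
Ready: F and G. F is listed earlier → F.
That leaves G as the only ready step → G.
Next only E has its prerequisites met → E.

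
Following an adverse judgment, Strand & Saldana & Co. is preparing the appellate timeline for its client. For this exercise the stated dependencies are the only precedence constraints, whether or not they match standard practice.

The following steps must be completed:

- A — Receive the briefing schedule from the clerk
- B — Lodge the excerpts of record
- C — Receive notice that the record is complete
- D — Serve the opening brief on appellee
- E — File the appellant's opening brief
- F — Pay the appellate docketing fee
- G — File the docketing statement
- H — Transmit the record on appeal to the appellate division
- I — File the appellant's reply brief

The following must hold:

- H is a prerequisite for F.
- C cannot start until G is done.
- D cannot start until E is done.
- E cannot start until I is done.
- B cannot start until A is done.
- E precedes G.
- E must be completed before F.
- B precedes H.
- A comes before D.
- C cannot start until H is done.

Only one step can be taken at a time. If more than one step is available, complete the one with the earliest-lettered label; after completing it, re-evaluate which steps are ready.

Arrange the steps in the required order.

A, B, H, I, E, D, F, G, C

Nothing is required for A and I. A has the earlier label → A first.
Now B and I have their prerequisites met. B has the earlier label, so B next.
H now also ready, so the ready set is {H, I}; H has the earlier label → H.
That leaves I as the only ready step → I.
Next only E has its prerequisites met → E.
Ready: D, F and G. D has the earlier label → D.
F and G are both available; F has the earlier label → F.
Next only G has its prerequisites met → G.
C needed G and H, now all done → C.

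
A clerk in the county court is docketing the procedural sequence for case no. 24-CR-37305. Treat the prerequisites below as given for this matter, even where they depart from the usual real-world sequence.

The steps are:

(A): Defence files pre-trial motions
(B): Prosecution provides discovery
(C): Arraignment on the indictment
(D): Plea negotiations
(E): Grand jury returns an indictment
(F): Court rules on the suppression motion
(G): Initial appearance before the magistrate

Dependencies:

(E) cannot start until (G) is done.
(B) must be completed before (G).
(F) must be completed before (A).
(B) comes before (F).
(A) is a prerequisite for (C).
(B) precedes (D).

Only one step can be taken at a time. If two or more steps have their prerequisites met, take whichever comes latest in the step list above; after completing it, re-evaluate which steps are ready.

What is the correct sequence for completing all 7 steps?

(B) is the only step with nothing outstanding, so it goes first.
Now (G), (F) and (D) have their prerequisites met. (G) is listed later, so (G) next.
(E) now also ready, so the ready set is {(F), (E), (D)}; (F) is listed later → (F).
Ready: (E), (D) and (A). (E) is listed later → (E).
(D) and (A) are both available; (D) is listed later → (D).
That leaves (A) as the only ready step → (A).
(C) needed (A), now all done → (C).

(B), (G), (F), (E), (D), (A), (C)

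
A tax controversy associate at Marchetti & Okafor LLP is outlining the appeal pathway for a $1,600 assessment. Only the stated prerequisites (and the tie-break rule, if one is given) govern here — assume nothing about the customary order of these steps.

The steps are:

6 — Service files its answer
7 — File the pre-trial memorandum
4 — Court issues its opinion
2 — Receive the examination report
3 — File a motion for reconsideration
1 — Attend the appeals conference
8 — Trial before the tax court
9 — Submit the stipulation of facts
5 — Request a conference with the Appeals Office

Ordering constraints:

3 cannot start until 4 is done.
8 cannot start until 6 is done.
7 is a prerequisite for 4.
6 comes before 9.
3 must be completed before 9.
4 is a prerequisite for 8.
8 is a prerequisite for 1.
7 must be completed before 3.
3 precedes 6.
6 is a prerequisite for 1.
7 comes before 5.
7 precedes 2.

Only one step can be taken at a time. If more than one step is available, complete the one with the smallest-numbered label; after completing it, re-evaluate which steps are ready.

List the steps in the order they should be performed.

7, 2, 4, 3, 5, 6, 8, 1, 9

7 is the only step with nothing outstanding, so it goes first.
2, 4 and 5 are all available; 2 has the earlier label → 2.
4 and 5 are both available; 4 has the earlier label → 4.
3 now also ready, so the ready set is {3, 5}; 3 has the earlier label → 3.
Ready: 5 and 6. 5 has the earlier label → 5.
Next only 6 has its prerequisites met → 6.
Ready: 8 and 9. 8 has the earlier label → 8.
Ready: 1 and 9. 1 has the earlier label → 1.
9 is the only step now ready → 9.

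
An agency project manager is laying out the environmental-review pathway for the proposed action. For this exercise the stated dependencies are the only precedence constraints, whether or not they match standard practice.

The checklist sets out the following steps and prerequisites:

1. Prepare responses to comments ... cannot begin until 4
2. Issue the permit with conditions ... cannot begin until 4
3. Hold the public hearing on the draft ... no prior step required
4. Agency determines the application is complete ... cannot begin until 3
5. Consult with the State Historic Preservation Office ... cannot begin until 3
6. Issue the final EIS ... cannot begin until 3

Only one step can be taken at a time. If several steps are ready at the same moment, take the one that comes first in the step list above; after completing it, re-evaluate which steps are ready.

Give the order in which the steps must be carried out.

3, 4, 1, 2, 5, 6

3 is the only step with nothing outstanding, so it goes first.
4, 5 and 6 are all available; 4 is listed earlier → 4.
1, 2, 5 and 6 are all available; 1 is listed earlier → 1.
2, 5 and 6 are all available; 2 is listed earlier → 2.
5 and 6 are both available; 5 is listed earlier → 5.
6 is the only step now ready → 6.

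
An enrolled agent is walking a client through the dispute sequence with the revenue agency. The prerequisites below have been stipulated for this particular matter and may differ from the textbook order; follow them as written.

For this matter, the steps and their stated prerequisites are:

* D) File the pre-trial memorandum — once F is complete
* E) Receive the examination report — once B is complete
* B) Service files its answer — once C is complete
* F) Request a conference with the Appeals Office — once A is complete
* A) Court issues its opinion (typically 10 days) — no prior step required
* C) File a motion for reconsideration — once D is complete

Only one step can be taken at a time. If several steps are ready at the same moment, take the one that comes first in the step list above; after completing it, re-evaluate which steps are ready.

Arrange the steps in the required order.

A is the only step with nothing outstanding, so it goes first.
F needed A, now all done → F.
D needed F, now all done → D.
C needed D, now all done → C.
B is the only step now ready → B.
E needed B, now all done → E.

A, F, D, C, B, E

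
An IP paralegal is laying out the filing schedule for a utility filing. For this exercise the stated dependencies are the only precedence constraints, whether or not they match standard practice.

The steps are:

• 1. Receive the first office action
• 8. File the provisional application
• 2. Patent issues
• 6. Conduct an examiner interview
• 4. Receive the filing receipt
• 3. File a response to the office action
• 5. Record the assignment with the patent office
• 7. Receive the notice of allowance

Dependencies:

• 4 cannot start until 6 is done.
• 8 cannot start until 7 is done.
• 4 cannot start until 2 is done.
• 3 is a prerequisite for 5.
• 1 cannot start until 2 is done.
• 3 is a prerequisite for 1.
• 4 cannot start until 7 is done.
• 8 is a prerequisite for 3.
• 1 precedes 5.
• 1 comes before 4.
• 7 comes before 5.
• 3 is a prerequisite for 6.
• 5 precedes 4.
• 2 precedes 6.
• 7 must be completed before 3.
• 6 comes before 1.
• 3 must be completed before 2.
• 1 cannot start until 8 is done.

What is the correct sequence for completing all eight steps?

7 8 3 2 6 1 5 4

Only 7 has no prerequisites, so it is first.
That leaves 8 as the only ready step → 8.
3 is the only step now ready → 3.
2 is the only step now ready → 2.
6 needed 2 and 3, now all done → 6.
That leaves 1 as the only ready step → 1.
5 is the only step now ready → 5.
4 needed 1, 2, 6, 5 and 7, now all done → 4.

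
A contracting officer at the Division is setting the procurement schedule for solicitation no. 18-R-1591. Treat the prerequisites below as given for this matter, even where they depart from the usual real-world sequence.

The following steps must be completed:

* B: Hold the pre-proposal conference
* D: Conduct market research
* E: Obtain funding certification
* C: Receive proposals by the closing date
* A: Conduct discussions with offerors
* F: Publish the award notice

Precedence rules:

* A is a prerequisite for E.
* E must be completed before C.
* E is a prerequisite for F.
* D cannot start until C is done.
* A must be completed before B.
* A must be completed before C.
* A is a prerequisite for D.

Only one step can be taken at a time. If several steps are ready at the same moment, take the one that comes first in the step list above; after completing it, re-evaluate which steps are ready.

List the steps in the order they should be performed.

A, B, E, C, D, F

A has no prerequisites → A first.
Now B and E have their prerequisites met. B is listed earlier, so B next.
E needed A, now all done → E.
C and F are both available; C is listed earlier → C.
Ready: D and F. D is listed earlier → D.
That leaves F as the only ready step → F.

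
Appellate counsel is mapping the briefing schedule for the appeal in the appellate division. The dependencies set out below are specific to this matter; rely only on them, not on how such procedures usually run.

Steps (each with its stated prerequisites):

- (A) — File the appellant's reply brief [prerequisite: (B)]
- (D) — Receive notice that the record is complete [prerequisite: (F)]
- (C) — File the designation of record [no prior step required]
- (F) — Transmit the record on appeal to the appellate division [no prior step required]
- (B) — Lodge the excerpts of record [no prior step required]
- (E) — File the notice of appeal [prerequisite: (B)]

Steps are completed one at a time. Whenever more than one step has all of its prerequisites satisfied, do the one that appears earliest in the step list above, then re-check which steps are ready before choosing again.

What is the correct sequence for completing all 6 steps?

(C), (F) and (B) have no prerequisites; (C) is listed earlier, so (C) is first.
Ready: (F) and (B). (F) is listed earlier → (F).
Ready: (D) and (B). (D) is listed earlier → (D).
Next only (B) has its prerequisites met → (B).
Ready: (A) and (E). (A) is listed earlier → (A).
That leaves (E) as the only ready step → (E).

(C) → (F) → (D) → (B) → (A) → (E)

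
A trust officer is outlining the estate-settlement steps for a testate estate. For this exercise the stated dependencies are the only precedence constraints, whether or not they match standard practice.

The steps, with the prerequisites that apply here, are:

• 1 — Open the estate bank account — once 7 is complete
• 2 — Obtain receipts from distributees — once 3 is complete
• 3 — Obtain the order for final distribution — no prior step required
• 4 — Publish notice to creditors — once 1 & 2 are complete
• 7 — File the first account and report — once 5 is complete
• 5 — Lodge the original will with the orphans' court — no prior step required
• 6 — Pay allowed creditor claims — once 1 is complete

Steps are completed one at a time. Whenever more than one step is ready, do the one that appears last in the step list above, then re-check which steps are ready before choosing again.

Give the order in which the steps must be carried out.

5, 7, 3, 2, 1, 6, 4

Nothing is required for 5 and 3. 5 is listed later → 5 first.
7 now also ready, so the ready set is {7, 3}; 7 is listed later → 7.
Now 3 and 1 have their prerequisites met. 3 is listed later, so 3 next.
Now 2 and 1 have their prerequisites met. 2 is listed later, so 2 next.
1 needed 7, now all done → 1.
Now 6 and 4 have their prerequisites met. 6 is listed later, so 6 next.
That leaves 4 as the only ready step → 4.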